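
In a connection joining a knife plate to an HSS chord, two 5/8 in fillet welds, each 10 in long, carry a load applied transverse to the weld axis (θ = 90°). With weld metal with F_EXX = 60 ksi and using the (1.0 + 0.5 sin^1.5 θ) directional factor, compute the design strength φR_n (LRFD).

t_e = 0.707 × 0.625 = 0.4419 in; A_we = 0.4419 × 20 = 8.837 in².
Directional factor: 1.0 + 0.5 sin^1.5(90°) = 1.5.
F_nw = 0.6 × 60 × 1.5 = 54 ksi.
φR_n = 0.75 × 54 × 8.837 = 357.9 kip.

φR_n ≈ 358 kip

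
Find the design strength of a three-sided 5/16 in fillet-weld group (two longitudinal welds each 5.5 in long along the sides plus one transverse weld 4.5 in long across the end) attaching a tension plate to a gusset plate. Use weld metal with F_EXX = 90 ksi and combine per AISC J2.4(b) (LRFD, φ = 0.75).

φR_n ≈ 144 kips

t_e = 0.707 × 0.3125 = 0.2209 in.
R_nwl = 0.6 × 90 × 0.2209 × 11 = 131.2 kips (longitudinal, 2 welds).
R_nwt = 0.6 × 90 × 0.2209 × 4.5 = 53.69 kips (transverse, base value).
(i) R_nwl + R_nwt = 184.9 kips; (ii) 0.85 R_nwl + 1.5 R_nwt = 192.1 kips.
R_n = max = 192.1 kips [governs: (ii)]; φR_n = 144.1 kips.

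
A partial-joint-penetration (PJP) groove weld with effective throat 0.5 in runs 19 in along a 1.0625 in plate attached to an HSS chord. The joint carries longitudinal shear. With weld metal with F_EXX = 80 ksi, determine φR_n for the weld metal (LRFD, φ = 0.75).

φR_n ≈ 342 kips

Effective throat (given) t_e = 0.5 in.
A_we = 0.5 × 19 = 9.5 in².
F_nw = 0.6 F_EXX = 48 ksi.
φR_n = 0.75 × 48 × 9.5 = 342 kips.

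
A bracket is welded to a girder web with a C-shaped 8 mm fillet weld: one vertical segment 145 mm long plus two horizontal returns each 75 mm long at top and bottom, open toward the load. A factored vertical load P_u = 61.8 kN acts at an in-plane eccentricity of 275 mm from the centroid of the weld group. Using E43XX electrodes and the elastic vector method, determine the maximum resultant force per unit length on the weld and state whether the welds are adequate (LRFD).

f_max ≈ 1420 N/mm; NOT adequate

E43XX → F_EXX = 430 MPa.
Total weld length L_w = 295 mm. Treat welds as unit-width lines.
Centroid: x̄ = 2×75×37.5 / 295 = 19.07 mm from the vertical weld.
Polar moment about centroid: J = I_x + I_y = [145³/12 + 2×75×72.5²] + [145×19.07² + 2(75³/12 + 75×18.43²)] = 1216000 mm³.
Direct shear f_v = P/L_w = 61.8×10³ / 295 = 209.5 N/mm (vertical).
Torsion M = P·e = 61.8×10³ × 275 = 16995000 N·mm.
Critical point at (x, y) = (55.93, 72.5) from centroid. f_tx = M·y/J = 1013 N/mm; f_ty = M·x/J = 781.4 N/mm.
Resultant f_max = √[f_tx² + (f_v + f_ty)²] = √[1013² + (209.5 + 781.4)²] = 1417 N/mm.
Capacity per unit length: φr_n = 0.75 × 0.6 × 430 × (0.707 × 8) = 1094 N/mm.
1417 > 1094 → NOT adequate.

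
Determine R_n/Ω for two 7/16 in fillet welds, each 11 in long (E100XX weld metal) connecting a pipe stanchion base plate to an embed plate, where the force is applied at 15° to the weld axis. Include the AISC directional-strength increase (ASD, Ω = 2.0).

E100XX → F_EXX = 100 ksi.
t_e = 0.707 × 0.4375 = 0.3093 in; A_we = 0.3093 × 22 = 6.805 in².
Directional factor: 1.0 + 0.5 sin^1.5(15°) = 1.066.
F_nw = 0.6 × 100 × 1.066 = 63.95 ksi.
R_n/Ω = (63.95 × 6.805) / 2.0 = 217.6 kips.

R_n/Ω ≈ 218 kips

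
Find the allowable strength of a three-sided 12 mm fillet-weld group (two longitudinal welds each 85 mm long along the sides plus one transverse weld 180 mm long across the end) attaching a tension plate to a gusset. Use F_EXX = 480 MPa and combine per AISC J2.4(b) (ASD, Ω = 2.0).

R_n/Ω ≈ 506 kN

t_e = 0.707 × 12 = 8.484 mm.
R_nwl = 0.6 × 480 × 8.484 × 170 × 10⁻³ = 415.4 kN (longitudinal, 2 welds).
R_nwt = 0.6 × 480 × 8.484 × 180 × 10⁻³ = 439.8 kN (transverse, base value).
(i) R_nwl + R_nwt = 855.2 kN; (ii) 0.85 R_nwl + 1.5 R_nwt = 1013 kN.
R_n = max = 1013 kN [governs: (ii)]; R_n/Ω = 506.4 kN.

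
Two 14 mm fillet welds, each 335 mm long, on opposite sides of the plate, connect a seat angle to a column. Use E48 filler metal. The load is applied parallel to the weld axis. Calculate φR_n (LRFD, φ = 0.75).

φR_n ≈ 1430 kN

E48XX → F_EXX = 480 MPa.
Effective throat t_e = 0.707 × 14 = 9.898 mm.
Total length L = 670 mm; A_we = 9.898 × 670 = 6632 mm².
F_nw = 0.6 F_EXX = 0.6 × 480 = 288 MPa.
φR_n = 0.75 × 288 × 6632 × 10⁻³ = 1432 kN.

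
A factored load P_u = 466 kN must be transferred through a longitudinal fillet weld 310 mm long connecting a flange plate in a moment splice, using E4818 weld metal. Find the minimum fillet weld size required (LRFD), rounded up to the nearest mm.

E48XX → F_EXX = 480 MPa.
Total weld length L = 310 mm.
Required throat t_e = P_u / (φ × 0.6 F_EXX × L) = 466 / (0.75 × 0.6 × 480 × 310 × 10⁻³) = 6.959 mm.
Required leg w = t_e / 0.707 = 9.844 mm → use 10 mm.

w = 10 mm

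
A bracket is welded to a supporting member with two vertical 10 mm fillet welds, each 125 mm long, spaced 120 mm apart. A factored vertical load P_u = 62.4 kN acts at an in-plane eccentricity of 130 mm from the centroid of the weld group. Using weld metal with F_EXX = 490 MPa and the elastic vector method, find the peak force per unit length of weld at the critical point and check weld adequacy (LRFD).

Total weld length L_w = 250 mm. Treat welds as unit-width lines.
Polar moment about centroid: J = 2[d³/12 + d(b/2)²] = 2[125³/12 + 125×60²] = 1226000 mm³.
Direct shear f_v = P/L_w = 62.4×10³ / 250 = 249.6 N/mm (vertical).
Torsion M = P·e = 62.4×10³ × 130 = 8112000 N·mm.
Critical point at (x, y) = (60, 62.5) from centroid. f_tx = M·y/J = 413.7 N/mm; f_ty = M·x/J = 397.2 N/mm.
Resultant f_max = √[f_tx² + (f_v + f_ty)²] = √[413.7² + (249.6 + 397.2)²] = 767.7 N/mm.
Capacity per unit length: φr_n = 0.75 × 0.6 × 490 × (0.707 × 10) = 1559 N/mm.
767.7 ≤ 1559 → adequate.

f_max ≈ 768 N/mm; adequate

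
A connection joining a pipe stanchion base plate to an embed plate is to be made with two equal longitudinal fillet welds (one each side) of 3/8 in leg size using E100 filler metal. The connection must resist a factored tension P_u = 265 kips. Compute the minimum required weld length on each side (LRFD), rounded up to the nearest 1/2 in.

L = 11.5 in on each side

E100XX → F_EXX = 100 ksi.
Throat t_e = 0.707 × 0.375 = 0.2651 in.
φr_n = 0.75 × 0.6 × 100 × 0.2651 = 11.93 kips/in.
L_req = P_u / φr_n = 265 / 11.93 = 22.21 in total.
Per side: 22.21 / 2 = 11.11 in.
Round up → use L = 11.5 in on each side.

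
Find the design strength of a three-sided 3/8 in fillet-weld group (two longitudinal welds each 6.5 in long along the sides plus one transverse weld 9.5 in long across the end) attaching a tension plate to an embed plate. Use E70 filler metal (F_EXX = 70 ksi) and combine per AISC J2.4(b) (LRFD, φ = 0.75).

φR_n ≈ 211 kips

t_e = 0.707 × 0.375 = 0.2651 in.
R_nwl = 0.6 × 70 × 0.2651 × 13 = 144.8 kips (longitudinal, 2 welds).
R_nwt = 0.6 × 70 × 0.2651 × 9.5 = 105.8 kips (transverse, base value).
(i) R_nwl + R_nwt = 250.5 kips; (ii) 0.85 R_nwl + 1.5 R_nwt = 281.7 kips.
R_n = max = 281.7 kips [governs: (ii)]; φR_n = 211.3 kips.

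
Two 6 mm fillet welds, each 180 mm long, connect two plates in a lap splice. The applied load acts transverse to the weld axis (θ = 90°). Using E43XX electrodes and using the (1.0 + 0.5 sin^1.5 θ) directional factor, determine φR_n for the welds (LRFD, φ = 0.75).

φR_n ≈ 443 kN

E43XX → F_EXX = 430 MPa.
t_e = 0.707 × 6 = 4.242 mm; A_we = 4.242 × 360 = 1527 mm².
Directional factor: 1.0 + 0.5 sin^1.5(90°) = 1.5.
F_nw = 0.6 × 430 × 1.5 = 387 MPa.
φR_n = 0.75 × 387 × 1527 × 10⁻³ = 443.2 kN.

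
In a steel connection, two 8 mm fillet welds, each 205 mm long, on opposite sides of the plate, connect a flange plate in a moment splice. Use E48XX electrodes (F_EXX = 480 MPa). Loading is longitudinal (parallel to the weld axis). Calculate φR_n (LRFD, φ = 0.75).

Effective throat t_e = 0.707 × 8 = 5.656 mm.
Total length L = 410 mm; A_we = 5.656 × 410 = 2319 mm².
F_nw = 0.6 F_EXX = 0.6 × 480 = 288 MPa.
φR_n = 0.75 × 288 × 2319 × 10⁻³ = 500.9 kN.

φR_n ≈ 501 kN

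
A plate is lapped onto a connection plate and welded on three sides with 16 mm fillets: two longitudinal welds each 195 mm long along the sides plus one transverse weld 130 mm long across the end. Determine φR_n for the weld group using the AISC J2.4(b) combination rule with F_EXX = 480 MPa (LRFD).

t_e = 0.707 × 16 = 11.31 mm.
R_nwl = 0.6 × 480 × 11.31 × 390 × 10⁻³ = 1271 kN (longitudinal, 2 welds).
R_nwt = 0.6 × 480 × 11.31 × 130 × 10⁻³ = 423.5 kN (transverse, base value).
(i) R_nwl + R_nwt = 1694 kN; (ii) 0.85 R_nwl + 1.5 R_nwt = 1715 kN.
R_n = max = 1715 kN [governs: (ii)]; φR_n = 1286 kN.

φR_n ≈ 1290 kN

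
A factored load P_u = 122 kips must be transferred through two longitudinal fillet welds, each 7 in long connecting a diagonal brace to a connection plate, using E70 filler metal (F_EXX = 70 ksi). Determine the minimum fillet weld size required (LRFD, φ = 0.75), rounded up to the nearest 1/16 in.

Total weld length L = 14 in.
Required throat t_e = P_u / (φ × 0.6 F_EXX × L) = 122 / (0.75 × 0.6 × 70 × 14) = 0.2766 in.
Required leg w = t_e / 0.707 = 0.3913 in → use 7/16 in.

w = 7/16 in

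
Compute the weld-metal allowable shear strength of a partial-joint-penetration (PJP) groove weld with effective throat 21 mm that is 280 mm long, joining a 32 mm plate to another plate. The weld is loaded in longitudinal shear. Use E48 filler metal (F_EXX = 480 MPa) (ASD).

Effective throat (given) t_e = 21 mm.
A_we = 21 × 280 = 5880 mm².
F_nw = 0.6 F_EXX = 288 MPa.
R_n/Ω = (288 × 5880) / 2.0 × 10⁻³ = 846.7 kN.

R_n/Ω ≈ 847 kN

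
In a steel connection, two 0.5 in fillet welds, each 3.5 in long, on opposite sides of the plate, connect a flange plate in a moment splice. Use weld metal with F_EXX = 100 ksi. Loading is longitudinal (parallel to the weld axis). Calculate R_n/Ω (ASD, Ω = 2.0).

Effective throat t_e = 0.707 × 0.5 = 0.3535 in.
Total length L = 7 in; A_we = 0.3535 × 7 = 2.474 in².
F_nw = 0.6 F_EXX = 0.6 × 100 = 60 ksi.
R_n = 60 × 2.474 = 148.5 kip; R_n/Ω = 148.5/2.0 = 74.23 kip.

R_n/Ω ≈ 74.2 kip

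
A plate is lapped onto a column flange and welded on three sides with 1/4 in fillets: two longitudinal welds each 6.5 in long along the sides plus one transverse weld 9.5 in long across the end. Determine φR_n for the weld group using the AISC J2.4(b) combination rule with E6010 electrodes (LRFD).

φR_n ≈ 121 kip

E60XX → F_EXX = 60 ksi.
t_e = 0.707 × 0.25 = 0.1767 in.
R_nwl = 0.6 × 60 × 0.1767 × 13 = 82.72 kip (longitudinal, 2 welds).
R_nwt = 0.6 × 60 × 0.1767 × 9.5 = 60.45 kip (transverse, base value).
(i) R_nwl + R_nwt = 143.2 kip; (ii) 0.85 R_nwl + 1.5 R_nwt = 161 kip.
R_n = max = 161 kip [governs: (ii)]; φR_n = 120.7 kip.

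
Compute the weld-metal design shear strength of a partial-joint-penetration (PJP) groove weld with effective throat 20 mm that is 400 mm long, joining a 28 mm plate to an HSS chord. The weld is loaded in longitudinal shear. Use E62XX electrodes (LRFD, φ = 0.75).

E62XX → F_EXX = 620 MPa.
Effective throat (given) t_e = 20 mm.
A_we = 20 × 400 = 8000 mm².
F_nw = 0.6 F_EXX = 372 MPa.
φR_n = 0.75 × 372 × 8000 × 10⁻³ = 2232 kN.

φR_n ≈ 2230 kN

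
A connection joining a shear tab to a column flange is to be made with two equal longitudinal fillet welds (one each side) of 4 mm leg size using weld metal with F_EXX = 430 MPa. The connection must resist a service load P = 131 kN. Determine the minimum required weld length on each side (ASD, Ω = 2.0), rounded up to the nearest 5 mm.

L = 180 mm on each side

Throat t_e = 0.707 × 4 = 2.828 mm.
r_n/Ω = (0.6 × 430 × 2.828) / 2.0 = 364.8 N/mm = 0.3648 kN/mm.
L_req = P / (r_n/Ω) = 131 / 0.3648 = 359.1 mm total.
Per side: 359.1 / 2 = 179.5 mm.
Round up → use L = 180 mm on each side.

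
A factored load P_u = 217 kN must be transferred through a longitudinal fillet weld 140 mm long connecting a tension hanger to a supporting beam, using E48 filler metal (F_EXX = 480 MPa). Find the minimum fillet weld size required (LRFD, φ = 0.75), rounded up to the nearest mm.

Total weld length L = 140 mm.
Required throat t_e = P_u / (φ × 0.6 F_EXX × L) = 217 / (0.75 × 0.6 × 480 × 140 × 10⁻³) = 7.176 mm.
Required leg w = t_e / 0.707 = 10.15 mm → use 11 mm.

w = 11 mm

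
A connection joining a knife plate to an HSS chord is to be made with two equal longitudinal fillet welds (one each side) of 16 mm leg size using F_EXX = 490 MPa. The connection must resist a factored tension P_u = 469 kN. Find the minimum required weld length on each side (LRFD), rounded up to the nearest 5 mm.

Throat t_e = 0.707 × 16 = 11.31 mm.
φr_n = 0.75 × 0.6 × 490 × 11.31 × 10⁻³ = 2.494 kN/mm.
L_req = P_u / φr_n = 469 / 2.494 = 188 mm total.
Per side: 188 / 2 = 94.01 mm.
Round up → use L = 95 mm on each side.

L = 95 mm on each side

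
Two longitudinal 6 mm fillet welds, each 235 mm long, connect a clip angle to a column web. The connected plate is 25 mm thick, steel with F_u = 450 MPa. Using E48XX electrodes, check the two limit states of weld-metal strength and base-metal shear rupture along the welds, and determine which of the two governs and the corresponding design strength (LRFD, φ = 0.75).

φR_n ≈ 431 kN (weld metal governs)

E48XX → F_EXX = 480 MPa.
t_e = 0.707 × 6 = 4.242 mm; L = 470 mm.
Weld metal: φR_n = 0.75 × 0.6 × 480 × 4.242 × 470 × 10⁻³ = 430.6 kN.
Base metal (shear rupture): φR_n = 0.75 × 0.6 × 450 × 25 × 470 × 10⁻³ = 2379 kN.
Governing: weld metal.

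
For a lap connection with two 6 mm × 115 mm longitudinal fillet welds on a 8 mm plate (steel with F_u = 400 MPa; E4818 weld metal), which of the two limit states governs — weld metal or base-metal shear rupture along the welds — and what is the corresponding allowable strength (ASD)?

R_n/Ω ≈ 140 kN (weld metal governs)

E48XX → F_EXX = 480 MPa.
t_e = 0.707 × 6 = 4.242 mm; L = 230 mm.
Weld metal: R_n/Ω = (1/2.0) × 0.6 × 480 × 4.242 × 230 × 10⁻³ = 140.5 kN.
Base metal (shear rupture): R_n/Ω = (1/2.0) × 0.6 × 400 × 8 × 230 × 10⁻³ = 220.8 kN.
Governing: weld metal.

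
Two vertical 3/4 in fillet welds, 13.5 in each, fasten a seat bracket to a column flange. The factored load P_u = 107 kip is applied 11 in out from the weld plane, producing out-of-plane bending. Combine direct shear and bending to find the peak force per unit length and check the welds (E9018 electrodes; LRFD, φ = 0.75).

f_max ≈ 19.8 kip/in; adequate

E90XX → F_EXX = 90 ksi.
L_w = 2 × 13.5 = 27 in; section modulus (unit throat) S = 2 × L²/6 = 60.75 in².
Direct shear f_v = P/L_w = 107/27 = 3.963 kip/in.
Moment M = P × e = 107 × 11 = 1177 kip·in; bending f_b = M/S = 19.37 kip/in.
f_max = √(f_v² + f_b²) = √(3.963² + 19.37²) = 19.78 kip/in.
φr_n = 0.75 × 0.6 × 90 × (0.707 × 0.75) = 21.48 kip/in → adequate.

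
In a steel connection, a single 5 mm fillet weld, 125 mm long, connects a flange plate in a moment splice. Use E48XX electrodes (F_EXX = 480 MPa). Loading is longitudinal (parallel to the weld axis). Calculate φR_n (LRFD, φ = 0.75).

φR_n ≈ 95.4 kN

Effective throat t_e = 0.707 × 5 = 3.535 mm.
Total length L = 125 mm; A_we = 3.535 × 125 = 441.9 mm².
F_nw = 0.6 F_EXX = 0.6 × 480 = 288 MPa.
φR_n = 0.75 × 288 × 441.9 × 10⁻³ = 95.44 kN.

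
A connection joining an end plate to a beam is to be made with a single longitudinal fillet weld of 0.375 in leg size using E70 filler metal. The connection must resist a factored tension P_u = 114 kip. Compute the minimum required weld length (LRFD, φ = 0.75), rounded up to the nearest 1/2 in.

E70XX → F_EXX = 70 ksi.
Throat t_e = 0.707 × 0.375 = 0.2651 in.
φr_n = 0.75 × 0.6 × 70 × 0.2651 = 8.351 kip/in.
L_req = P_u / φr_n = 114 / 8.351 = 13.65 in total.
Round up → use L = 14 in.

L = 14 in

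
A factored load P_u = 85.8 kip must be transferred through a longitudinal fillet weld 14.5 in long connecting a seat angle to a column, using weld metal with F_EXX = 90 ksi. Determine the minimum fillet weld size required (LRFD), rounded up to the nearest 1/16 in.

w = 1/4 in

Total weld length L = 14.5 in.
Required throat t_e = P_u / (φ × 0.6 F_EXX × L) = 85.8 / (0.75 × 0.6 × 90 × 14.5) = 0.1461 in.
Required leg w = t_e / 0.707 = 0.2067 in → use 1/4 in.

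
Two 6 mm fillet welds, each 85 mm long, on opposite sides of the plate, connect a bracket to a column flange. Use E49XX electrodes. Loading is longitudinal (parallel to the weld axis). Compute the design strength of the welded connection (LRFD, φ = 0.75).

φR_n ≈ 159 kN

E49XX → F_EXX = 490 MPa.
Effective throat t_e = 0.707 × 6 = 4.242 mm.
Total length L = 170 mm; A_we = 4.242 × 170 = 721.1 mm².
F_nw = 0.6 F_EXX = 0.6 × 490 = 294 MPa.
φR_n = 0.75 × 294 × 721.1 × 10⁻³ = 159 kN.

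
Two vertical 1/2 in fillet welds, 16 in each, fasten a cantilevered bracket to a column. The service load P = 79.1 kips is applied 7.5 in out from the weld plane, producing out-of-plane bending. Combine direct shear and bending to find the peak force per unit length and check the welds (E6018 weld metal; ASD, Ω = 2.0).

f_max ≈ 7.38 kip/in; NOT adequate

E60XX → F_EXX = 60 ksi.
L_w = 2 × 16 = 32 in; section modulus (unit throat) S = 2 × L²/6 = 85.33 in².
Direct shear f_v = P/L_w = 79.1/32 = 2.472 kip/in.
Moment M = P × e = 79.1 × 7.5 = 593.25 kip·in; bending f_b = M/S = 6.952 kip/in.
f_max = √(f_v² + f_b²) = √(2.472² + 6.952²) = 7.379 kip/in.
r_n/Ω = (1/2.0) × 0.6 × 60 × (0.707 × 0.5) = 6.363 kip/in → NOT adequate.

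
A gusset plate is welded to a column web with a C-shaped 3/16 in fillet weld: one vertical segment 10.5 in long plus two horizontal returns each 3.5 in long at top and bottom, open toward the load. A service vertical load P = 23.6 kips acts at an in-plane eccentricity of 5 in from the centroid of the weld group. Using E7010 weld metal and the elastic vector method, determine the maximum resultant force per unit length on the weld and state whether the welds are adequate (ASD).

E70XX → F_EXX = 70 ksi.
Total weld length L_w = 17.5 in. Treat welds as unit-width lines.
Centroid: x̄ = 2×3.5×1.75 / 17.5 = 0.7 in from the vertical weld.
Polar moment about centroid: J = I_x + I_y = [10.5³/12 + 2×3.5×5.25²] + [10.5×0.7² + 2(3.5³/12 + 3.5×1.05²)] = 309.4 in³.
Direct shear f_v = P/L_w = 23.6 / 17.5 = 1.349 kip/in (vertical).
Torsion M = P·e = 23.6 × 5 = 118 kip·in.
Critical point at (x, y) = (2.8, 5.25) from centroid. f_tx = M·y/J = 2.002 kip/in; f_ty = M·x/J = 1.068 kip/in.
Resultant f_max = √[f_tx² + (f_v + f_ty)²] = √[2.002² + (1.349 + 1.068)²] = 3.138 kip/in.
Capacity per unit length: r_n/Ω = (1/2.0) × 0.6 × 70 × (0.707 × 0.1875) = 2.784 kip/in.
3.138 > 2.784 → NOT adequate.

f_max ≈ 3.14 kip/in; NOT adequate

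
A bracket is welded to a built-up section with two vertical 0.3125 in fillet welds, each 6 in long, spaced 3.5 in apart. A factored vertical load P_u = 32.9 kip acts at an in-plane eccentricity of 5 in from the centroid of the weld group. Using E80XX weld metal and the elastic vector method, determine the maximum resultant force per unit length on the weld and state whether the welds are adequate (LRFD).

E80XX → F_EXX = 80 ksi.
Total weld length L_w = 12 in. Treat welds as unit-width lines.
Polar moment about centroid: J = 2[d³/12 + d(b/2)²] = 2[6³/12 + 6×1.75²] = 72.75 in³.
Direct shear f_v = P/L_w = 32.9 / 12 = 2.742 kip/in (vertical).
Torsion M = P·e = 32.9 × 5 = 164.5 kip·in.
Critical point at (x, y) = (1.75, 3) from centroid. f_tx = M·y/J = 6.784 kip/in; f_ty = M·x/J = 3.957 kip/in.
Resultant f_max = √[f_tx² + (f_v + f_ty)²] = √[6.784² + (2.742 + 3.957)²] = 9.534 kip/in.
Capacity per unit length: φr_n = 0.75 × 0.6 × 80 × (0.707 × 0.3125) = 7.954 kip/in.
9.534 > 7.954 → NOT adequate.

f_max ≈ 9.53 kip/in; NOT adequate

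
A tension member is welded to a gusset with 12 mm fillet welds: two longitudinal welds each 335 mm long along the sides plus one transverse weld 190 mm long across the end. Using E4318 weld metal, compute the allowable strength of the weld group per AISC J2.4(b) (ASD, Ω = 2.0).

R_n/Ω ≈ 941 kN

E43XX → F_EXX = 430 MPa.
t_e = 0.707 × 12 = 8.484 mm.
R_nwl = 0.6 × 430 × 8.484 × 670 × 10⁻³ = 1467 kN (longitudinal, 2 welds).
R_nwt = 0.6 × 430 × 8.484 × 190 × 10⁻³ = 415.9 kN (transverse, base value).
(i) R_nwl + R_nwt = 1882 kN; (ii) 0.85 R_nwl + 1.5 R_nwt = 1870 kN.
R_n = max = 1882 kN [governs: (i)]; R_n/Ω = 941.2 kN.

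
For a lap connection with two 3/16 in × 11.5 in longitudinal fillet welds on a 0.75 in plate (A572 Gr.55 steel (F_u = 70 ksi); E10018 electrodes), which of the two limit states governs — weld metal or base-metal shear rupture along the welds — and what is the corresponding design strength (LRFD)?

E100XX → F_EXX = 100 ksi.
t_e = 0.707 × 0.1875 = 0.1326 in; L = 23 in.
Weld metal: φR_n = 0.75 × 0.6 × 100 × 0.1326 × 23 = 137.2 kip.
Base metal (shear rupture): φR_n = 0.75 × 0.6 × 70 × 0.75 × 23 = 543.4 kip.
Governing: weld metal.

φR_n ≈ 137 kip (weld metal governs)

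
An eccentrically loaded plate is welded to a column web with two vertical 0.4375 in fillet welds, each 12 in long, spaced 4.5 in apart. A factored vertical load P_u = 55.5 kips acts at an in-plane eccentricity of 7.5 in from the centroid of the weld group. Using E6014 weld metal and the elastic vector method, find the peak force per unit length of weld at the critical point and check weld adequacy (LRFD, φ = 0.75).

E60XX → F_EXX = 60 ksi.
Total weld length L_w = 24 in. Treat welds as unit-width lines.
Polar moment about centroid: J = 2[d³/12 + d(b/2)²] = 2[12³/12 + 12×2.25²] = 409.5 in³.
Direct shear f_v = P/L_w = 55.5 / 24 = 2.312 kip/in (vertical).
Torsion M = P·e = 55.5 × 7.5 = 416.25 kip·in.
Critical point at (x, y) = (2.25, 6) from centroid. f_tx = M·y/J = 6.099 kip/in; f_ty = M·x/J = 2.287 kip/in.
Resultant f_max = √[f_tx² + (f_v + f_ty)²] = √[6.099² + (2.312 + 2.287)²] = 7.639 kip/in.
Capacity per unit length: φr_n = 0.75 × 0.6 × 60 × (0.707 × 0.4375) = 8.351 kip/in.
7.639 ≤ 8.351 → adequate.

f_max ≈ 7.64 kip/in; adequate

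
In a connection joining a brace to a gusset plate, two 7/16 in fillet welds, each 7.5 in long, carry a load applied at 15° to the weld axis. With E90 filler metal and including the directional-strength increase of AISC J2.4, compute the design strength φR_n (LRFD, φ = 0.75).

φR_n ≈ 200 kips

E90XX → F_EXX = 90 ksi.
t_e = 0.707 × 0.4375 = 0.3093 in; A_we = 0.3093 × 15 = 4.64 in².
Directional factor: 1.0 + 0.5 sin^1.5(15°) = 1.066.
F_nw = 0.6 × 90 × 1.066 = 57.56 ksi.
φR_n = 0.75 × 57.56 × 4.64 = 200.3 kips.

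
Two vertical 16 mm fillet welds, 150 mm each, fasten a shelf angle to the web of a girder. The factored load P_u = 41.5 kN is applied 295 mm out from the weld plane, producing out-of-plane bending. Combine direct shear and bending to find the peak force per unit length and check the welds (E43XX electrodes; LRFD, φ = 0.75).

E43XX → F_EXX = 430 MPa.
L_w = 2 × 150 = 300 mm; section modulus (unit throat) S = 2 × L²/6 = 7500 mm².
Direct shear f_v = P/L_w = 41.5×10³/300 = 138.3 N/mm.
Moment M = P × e = 41.5×10³ × 295 = 12242000 N·mm; bending f_b = M/S = 1632 N/mm.
f_max = √(f_v² + f_b²) = √(138.3² + 1632²) = 1638 N/mm.
φr_n = 0.75 × 0.6 × 430 × (0.707 × 16) = 2189 N/mm → adequate.

f_max ≈ 1640 N/mm; adequate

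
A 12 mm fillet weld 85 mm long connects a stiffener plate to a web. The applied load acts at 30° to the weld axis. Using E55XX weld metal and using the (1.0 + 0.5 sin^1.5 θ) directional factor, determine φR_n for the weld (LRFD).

E55XX → F_EXX = 550 MPa.
t_e = 0.707 × 12 = 8.484 mm; A_we = 8.484 × 85 = 721.1 mm².
Directional factor: 1.0 + 0.5 sin^1.5(30°) = 1.177.
F_nw = 0.6 × 550 × 1.177 = 388.3 MPa.
φR_n = 0.75 × 388.3 × 721.1 × 10⁻³ = 210 kN.

φR_n ≈ 210 kN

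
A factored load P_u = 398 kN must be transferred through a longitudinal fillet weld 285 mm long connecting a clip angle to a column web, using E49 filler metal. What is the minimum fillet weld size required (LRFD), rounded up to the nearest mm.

E49XX → F_EXX = 490 MPa.
Total weld length L = 285 mm.
Required throat t_e = P_u / (φ × 0.6 F_EXX × L) = 398 / (0.75 × 0.6 × 490 × 285 × 10⁻³) = 6.333 mm.
Required leg w = t_e / 0.707 = 8.958 mm → use 9 mm.

w = 9 mm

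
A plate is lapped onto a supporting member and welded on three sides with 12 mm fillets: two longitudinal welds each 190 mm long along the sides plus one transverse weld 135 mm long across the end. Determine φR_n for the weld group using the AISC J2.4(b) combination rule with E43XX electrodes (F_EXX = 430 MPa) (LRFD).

φR_n ≈ 863 kN

t_e = 0.707 × 12 = 8.484 mm.
R_nwl = 0.6 × 430 × 8.484 × 380 × 10⁻³ = 831.8 kN (longitudinal, 2 welds).
R_nwt = 0.6 × 430 × 8.484 × 135 × 10⁻³ = 295.5 kN (transverse, base value).
(i) R_nwl + R_nwt = 1127 kN; (ii) 0.85 R_nwl + 1.5 R_nwt = 1150 kN.
R_n = max = 1150 kN [governs: (ii)]; φR_n = 862.7 kN.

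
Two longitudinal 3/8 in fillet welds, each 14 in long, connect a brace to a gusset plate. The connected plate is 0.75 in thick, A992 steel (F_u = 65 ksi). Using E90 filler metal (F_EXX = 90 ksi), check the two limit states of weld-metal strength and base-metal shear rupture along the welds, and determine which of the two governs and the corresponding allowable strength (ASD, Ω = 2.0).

t_e = 0.707 × 0.375 = 0.2651 in; L = 28 in.
Weld metal: R_n/Ω = (1/2.0) × 0.6 × 90 × 0.2651 × 28 = 200.4 kips.
Base metal (shear rupture): R_n/Ω = (1/2.0) × 0.6 × 65 × 0.75 × 28 = 409.5 kips.
Governing: weld metal.

R_n/Ω ≈ 200 kips (weld metal governs)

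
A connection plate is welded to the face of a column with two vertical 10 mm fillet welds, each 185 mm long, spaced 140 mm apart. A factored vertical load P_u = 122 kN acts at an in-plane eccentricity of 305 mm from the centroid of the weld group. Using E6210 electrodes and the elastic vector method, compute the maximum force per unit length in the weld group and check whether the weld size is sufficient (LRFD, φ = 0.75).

f_max ≈ 1720 N/mm; adequate

E62XX → F_EXX = 620 MPa.
Total weld length L_w = 370 mm. Treat welds as unit-width lines.
Polar moment about centroid: J = 2[d³/12 + d(b/2)²] = 2[185³/12 + 185×70²] = 2868000 mm³.
Direct shear f_v = P/L_w = 122×10³ / 370 = 329.7 N/mm (vertical).
Torsion M = P·e = 122×10³ × 305 = 37210000 N·mm.
Critical point at (x, y) = (70, 92.5) from centroid. f_tx = M·y/J = 1200 N/mm; f_ty = M·x/J = 908.1 N/mm.
Resultant f_max = √[f_tx² + (f_v + f_ty)²] = √[1200² + (329.7 + 908.1)²] = 1724 N/mm.
Capacity per unit length: φr_n = 0.75 × 0.6 × 620 × (0.707 × 10) = 1973 N/mm.
1724 ≤ 1973 → adequate.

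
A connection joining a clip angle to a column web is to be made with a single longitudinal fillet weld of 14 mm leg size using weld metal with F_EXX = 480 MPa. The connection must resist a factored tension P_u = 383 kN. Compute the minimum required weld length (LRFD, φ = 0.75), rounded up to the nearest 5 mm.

Throat t_e = 0.707 × 14 = 9.898 mm.
φr_n = 0.75 × 0.6 × 480 × 9.898 × 10⁻³ = 2.138 kN/mm.
L_req = P_u / φr_n = 383 / 2.138 = 179.1 mm total.
Round up → use L = 180 mm.

L = 180 mm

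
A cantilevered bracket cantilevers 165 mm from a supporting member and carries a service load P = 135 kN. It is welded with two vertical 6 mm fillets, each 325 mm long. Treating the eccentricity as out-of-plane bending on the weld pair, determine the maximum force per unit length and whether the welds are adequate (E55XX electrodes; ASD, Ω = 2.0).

E55XX → F_EXX = 550 MPa.
L_w = 2 × 325 = 650 mm; section modulus (unit throat) S = 2 × L²/6 = 35210 mm².
Direct shear f_v = P/L_w = 135×10³/650 = 207.7 N/mm.
Moment M = P × e = 135×10³ × 165 = 22275000 N·mm; bending f_b = M/S = 632.7 N/mm.
f_max = √(f_v² + f_b²) = √(207.7² + 632.7²) = 665.9 N/mm.
r_n/Ω = (1/2.0) × 0.6 × 550 × (0.707 × 6) = 699.9 N/mm → adequate.

f_max ≈ 666 N/mm; adequate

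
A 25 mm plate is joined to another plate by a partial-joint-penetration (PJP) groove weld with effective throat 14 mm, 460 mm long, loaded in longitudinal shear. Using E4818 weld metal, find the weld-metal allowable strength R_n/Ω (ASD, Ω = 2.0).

R_n/Ω ≈ 927 kN

E48XX → F_EXX = 480 MPa.
Effective throat (given) t_e = 14 mm.
A_we = 14 × 460 = 6440 mm².
F_nw = 0.6 F_EXX = 288 MPa.
R_n/Ω = (288 × 6440) / 2.0 × 10⁻³ = 927.4 kN.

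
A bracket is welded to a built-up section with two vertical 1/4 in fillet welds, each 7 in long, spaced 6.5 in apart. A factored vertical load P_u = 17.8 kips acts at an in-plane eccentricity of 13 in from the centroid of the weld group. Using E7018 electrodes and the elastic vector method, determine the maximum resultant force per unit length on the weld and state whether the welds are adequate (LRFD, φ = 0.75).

f_max ≈ 6.32 kip/in; NOT adequate

E70XX → F_EXX = 70 ksi.
Total weld length L_w = 14 in. Treat welds as unit-width lines.
Polar moment about centroid: J = 2[d³/12 + d(b/2)²] = 2[7³/12 + 7×3.25²] = 205 in³.
Direct shear f_v = P/L_w = 17.8 / 14 = 1.271 kip/in (vertical).
Torsion M = P·e = 17.8 × 13 = 231.4 kip·in.
Critical point at (x, y) = (3.25, 3.5) from centroid. f_tx = M·y/J = 3.95 kip/in; f_ty = M·x/J = 3.668 kip/in.
Resultant f_max = √[f_tx² + (f_v + f_ty)²] = √[3.95² + (1.271 + 3.668)²] = 6.324 kip/in.
Capacity per unit length: φr_n = 0.75 × 0.6 × 70 × (0.707 × 0.25) = 5.568 kip/in.
6.324 > 5.568 → NOT adequate.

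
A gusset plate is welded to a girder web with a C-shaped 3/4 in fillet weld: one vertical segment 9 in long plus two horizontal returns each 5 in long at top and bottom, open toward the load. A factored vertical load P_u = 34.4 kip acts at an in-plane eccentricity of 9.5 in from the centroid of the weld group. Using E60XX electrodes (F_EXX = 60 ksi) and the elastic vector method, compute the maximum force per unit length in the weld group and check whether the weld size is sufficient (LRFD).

f_max ≈ 7.34 kip/in; adequate

Total weld length L_w = 19 in. Treat welds as unit-width lines.
Centroid: x̄ = 2×5×2.5 / 19 = 1.316 in from the vertical weld.
Polar moment about centroid: J = I_x + I_y = [9³/12 + 2×5×4.5²] + [9×1.316² + 2(5³/12 + 5×1.184²)] = 313.7 in³.
Direct shear f_v = P/L_w = 34.4 / 19 = 1.811 kip/in (vertical).
Torsion M = P·e = 34.4 × 9.5 = 326.8 kip·in.
Critical point at (x, y) = (3.684, 4.5) from centroid. f_tx = M·y/J = 4.688 kip/in; f_ty = M·x/J = 3.838 kip/in.
Resultant f_max = √[f_tx² + (f_v + f_ty)²] = √[4.688² + (1.811 + 3.838)²] = 7.341 kip/in.
Capacity per unit length: φr_n = 0.75 × 0.6 × 60 × (0.707 × 0.75) = 14.32 kip/in.
7.341 ≤ 14.32 → adequate.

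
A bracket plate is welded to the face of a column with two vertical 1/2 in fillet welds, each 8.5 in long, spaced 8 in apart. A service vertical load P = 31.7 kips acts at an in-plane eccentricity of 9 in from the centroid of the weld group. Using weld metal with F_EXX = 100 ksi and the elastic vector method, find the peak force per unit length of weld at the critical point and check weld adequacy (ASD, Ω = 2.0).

Total weld length L_w = 17 in. Treat welds as unit-width lines.
Polar moment about centroid: J = 2[d³/12 + d(b/2)²] = 2[8.5³/12 + 8.5×4²] = 374.4 in³.
Direct shear f_v = P/L_w = 31.7 / 17 = 1.865 kip/in (vertical).
Torsion M = P·e = 31.7 × 9 = 285.3 kip·in.
Critical point at (x, y) = (4, 4.25) from centroid. f_tx = M·y/J = 3.239 kip/in; f_ty = M·x/J = 3.048 kip/in.
Resultant f_max = √[f_tx² + (f_v + f_ty)²] = √[3.239² + (1.865 + 3.048)²] = 5.885 kip/in.
Capacity per unit length: r_n/Ω = (1/2.0) × 0.6 × 100 × (0.707 × 0.5) = 10.6 kip/in.
5.885 ≤ 10.6 → adequate.

f_max ≈ 5.88 kip/in; adequate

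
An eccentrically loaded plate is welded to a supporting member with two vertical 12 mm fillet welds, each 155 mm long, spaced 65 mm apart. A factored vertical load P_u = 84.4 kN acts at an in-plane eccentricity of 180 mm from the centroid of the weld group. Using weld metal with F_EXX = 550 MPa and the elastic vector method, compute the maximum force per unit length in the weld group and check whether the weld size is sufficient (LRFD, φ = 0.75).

Total weld length L_w = 310 mm. Treat welds as unit-width lines.
Polar moment about centroid: J = 2[d³/12 + d(b/2)²] = 2[155³/12 + 155×32.5²] = 948100 mm³.
Direct shear f_v = P/L_w = 84.4×10³ / 310 = 272.3 N/mm (vertical).
Torsion M = P·e = 84.4×10³ × 180 = 15192000 N·mm.
Critical point at (x, y) = (32.5, 77.5) from centroid. f_tx = M·y/J = 1242 N/mm; f_ty = M·x/J = 520.8 N/mm.
Resultant f_max = √[f_tx² + (f_v + f_ty)²] = √[1242² + (272.3 + 520.8)²] = 1473 N/mm.
Capacity per unit length: φr_n = 0.75 × 0.6 × 550 × (0.707 × 12) = 2100 N/mm.
1473 ≤ 2100 → adequate.

f_max ≈ 1470 N/mm; adequate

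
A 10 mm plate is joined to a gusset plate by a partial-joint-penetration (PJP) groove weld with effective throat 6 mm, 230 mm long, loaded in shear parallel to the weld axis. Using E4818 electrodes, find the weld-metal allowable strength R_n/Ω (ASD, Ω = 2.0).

E48XX → F_EXX = 480 MPa.
Effective throat (given) t_e = 6 mm.
A_we = 6 × 230 = 1380 mm².
F_nw = 0.6 F_EXX = 288 MPa.
R_n/Ω = (288 × 1380) / 2.0 × 10⁻³ = 198.7 kN.

R_n/Ω ≈ 199 kN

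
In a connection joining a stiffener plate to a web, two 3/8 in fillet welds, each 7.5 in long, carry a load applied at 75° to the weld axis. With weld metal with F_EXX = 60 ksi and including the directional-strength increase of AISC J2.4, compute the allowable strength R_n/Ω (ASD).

R_n/Ω ≈ 106 kips

t_e = 0.707 × 0.375 = 0.2651 in; A_we = 0.2651 × 15 = 3.977 in².
Directional factor: 1.0 + 0.5 sin^1.5(75°) = 1.475.
F_nw = 0.6 × 60 × 1.475 = 53.09 ksi.
R_n/Ω = (53.09 × 3.977) / 2.0 = 105.6 kips.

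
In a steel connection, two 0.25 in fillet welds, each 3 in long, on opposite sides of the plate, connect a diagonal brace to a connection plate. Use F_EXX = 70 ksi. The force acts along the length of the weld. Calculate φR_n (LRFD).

φR_n ≈ 33.4 kips

Effective throat t_e = 0.707 × 0.25 = 0.1767 in.
Total length L = 6 in; A_we = 0.1767 × 6 = 1.06 in².
F_nw = 0.6 F_EXX = 0.6 × 70 = 42 ksi.
φR_n = 0.75 × 42 × 1.06 = 33.41 kips.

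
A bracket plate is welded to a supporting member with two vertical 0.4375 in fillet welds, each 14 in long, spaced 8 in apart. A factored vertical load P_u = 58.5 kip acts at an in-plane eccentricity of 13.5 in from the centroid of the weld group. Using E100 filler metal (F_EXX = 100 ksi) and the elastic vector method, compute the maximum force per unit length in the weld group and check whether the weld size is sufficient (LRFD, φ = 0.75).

f_max ≈ 8.27 kip/in; adequate

Total weld length L_w = 28 in. Treat welds as unit-width lines.
Polar moment about centroid: J = 2[d³/12 + d(b/2)²] = 2[14³/12 + 14×4²] = 905.3 in³.
Direct shear f_v = P/L_w = 58.5 / 28 = 2.089 kip/in (vertical).
Torsion M = P·e = 58.5 × 13.5 = 789.75 kip·in.
Critical point at (x, y) = (4, 7) from centroid. f_tx = M·y/J = 6.106 kip/in; f_ty = M·x/J = 3.489 kip/in.
Resultant f_max = √[f_tx² + (f_v + f_ty)²] = √[6.106² + (2.089 + 3.489)²] = 8.271 kip/in.
Capacity per unit length: φr_n = 0.75 × 0.6 × 100 × (0.707 × 0.4375) = 13.92 kip/in.
8.271 ≤ 13.92 → adequate.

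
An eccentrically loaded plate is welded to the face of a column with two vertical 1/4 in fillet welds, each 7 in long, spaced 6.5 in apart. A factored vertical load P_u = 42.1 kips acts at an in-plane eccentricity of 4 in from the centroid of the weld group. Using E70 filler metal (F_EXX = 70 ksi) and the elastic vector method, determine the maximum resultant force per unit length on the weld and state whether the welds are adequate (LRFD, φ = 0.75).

f_max ≈ 6.36 kip/in; NOT adequate

Total weld length L_w = 14 in. Treat welds as unit-width lines.
Polar moment about centroid: J = 2[d³/12 + d(b/2)²] = 2[7³/12 + 7×3.25²] = 205 in³.
Direct shear f_v = P/L_w = 42.1 / 14 = 3.007 kip/in (vertical).
Torsion M = P·e = 42.1 × 4 = 168.4 kip·in.
Critical point at (x, y) = (3.25, 3.5) from centroid. f_tx = M·y/J = 2.875 kip/in; f_ty = M·x/J = 2.669 kip/in.
Resultant f_max = √[f_tx² + (f_v + f_ty)²] = √[2.875² + (3.007 + 2.669)²] = 6.363 kip/in.
Capacity per unit length: φr_n = 0.75 × 0.6 × 70 × (0.707 × 0.25) = 5.568 kip/in.
6.363 > 5.568 → NOT adequate.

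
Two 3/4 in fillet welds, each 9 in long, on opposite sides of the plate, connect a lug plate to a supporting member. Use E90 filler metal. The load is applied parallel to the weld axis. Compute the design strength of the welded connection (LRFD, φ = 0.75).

φR_n ≈ 387 kip

E90XX → F_EXX = 90 ksi.
Effective throat t_e = 0.707 × 0.75 = 0.5302 in.
Total length L = 18 in; A_we = 0.5302 × 18 = 9.544 in².
F_nw = 0.6 F_EXX = 0.6 × 90 = 54 ksi.
φR_n = 0.75 × 54 × 9.544 = 386.6 kip.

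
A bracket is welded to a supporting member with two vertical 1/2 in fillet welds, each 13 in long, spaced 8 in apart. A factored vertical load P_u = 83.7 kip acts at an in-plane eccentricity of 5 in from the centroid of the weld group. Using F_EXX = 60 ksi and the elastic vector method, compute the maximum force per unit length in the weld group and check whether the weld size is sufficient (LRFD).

Total weld length L_w = 26 in. Treat welds as unit-width lines.
Polar moment about centroid: J = 2[d³/12 + d(b/2)²] = 2[13³/12 + 13×4²] = 782.2 in³.
Direct shear f_v = P/L_w = 83.7 / 26 = 3.219 kip/in (vertical).
Torsion M = P·e = 83.7 × 5 = 418.5 kip·in.
Critical point at (x, y) = (4, 6.5) from centroid. f_tx = M·y/J = 3.478 kip/in; f_ty = M·x/J = 2.14 kip/in.
Resultant f_max = √[f_tx² + (f_v + f_ty)²] = √[3.478² + (3.219 + 2.14)²] = 6.389 kip/in.
Capacity per unit length: φr_n = 0.75 × 0.6 × 60 × (0.707 × 0.5) = 9.544 kip/in.
6.389 ≤ 9.544 → adequate.

f_max ≈ 6.39 kip/in; adequate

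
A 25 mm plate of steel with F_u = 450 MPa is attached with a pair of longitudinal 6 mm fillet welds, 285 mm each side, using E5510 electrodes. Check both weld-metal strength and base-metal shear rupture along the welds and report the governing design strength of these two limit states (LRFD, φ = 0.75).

φR_n ≈ 598 kN (weld metal governs)

E55XX → F_EXX = 550 MPa.
t_e = 0.707 × 6 = 4.242 mm; L = 570 mm.
Weld metal: φR_n = 0.75 × 0.6 × 550 × 4.242 × 570 × 10⁻³ = 598.4 kN.
Base metal (shear rupture): φR_n = 0.75 × 0.6 × 450 × 25 × 570 × 10⁻³ = 2886 kN.
Governing: weld metal.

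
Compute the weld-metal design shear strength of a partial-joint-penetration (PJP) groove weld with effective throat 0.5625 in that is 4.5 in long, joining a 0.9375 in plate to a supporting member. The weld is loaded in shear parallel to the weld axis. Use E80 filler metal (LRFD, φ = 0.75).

φR_n ≈ 91.1 kip

E80XX → F_EXX = 80 ksi.
Effective throat (given) t_e = 0.5625 in.
A_we = 0.5625 × 4.5 = 2.531 in².
F_nw = 0.6 F_EXX = 48 ksi.
φR_n = 0.75 × 48 × 2.531 = 91.12 kip.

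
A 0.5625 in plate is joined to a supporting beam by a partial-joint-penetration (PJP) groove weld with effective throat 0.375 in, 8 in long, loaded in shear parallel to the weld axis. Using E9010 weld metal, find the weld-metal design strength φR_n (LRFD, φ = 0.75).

E90XX → F_EXX = 90 ksi.
Effective throat (given) t_e = 0.375 in.
A_we = 0.375 × 8 = 3 in².
F_nw = 0.6 F_EXX = 54 ksi.
φR_n = 0.75 × 54 × 3 = 121.5 kip.

φR_n ≈ 122 kip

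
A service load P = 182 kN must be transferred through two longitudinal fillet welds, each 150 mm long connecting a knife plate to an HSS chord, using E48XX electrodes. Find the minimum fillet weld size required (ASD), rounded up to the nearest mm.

w = 6 mm

E48XX → F_EXX = 480 MPa.
Total weld length L = 300 mm.
Required throat t_e = P × Ω / (0.6 F_EXX × L) = 182 × 2.0 / (0.6 × 480 × 300 × 10⁻³) = 4.213 mm.
Required leg w = t_e / 0.707 = 5.959 mm → use 6 mm.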